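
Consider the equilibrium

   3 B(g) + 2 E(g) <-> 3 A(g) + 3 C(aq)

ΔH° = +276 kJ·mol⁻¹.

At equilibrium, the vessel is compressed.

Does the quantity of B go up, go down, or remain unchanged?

decreases

Gas moles: reactants 5, products 3 (Δn_gas = -2). Compression shifts the system toward the side with fewer moles of gas — to the right.
The net shift is to the right. B is a reactant, so its amount decreases.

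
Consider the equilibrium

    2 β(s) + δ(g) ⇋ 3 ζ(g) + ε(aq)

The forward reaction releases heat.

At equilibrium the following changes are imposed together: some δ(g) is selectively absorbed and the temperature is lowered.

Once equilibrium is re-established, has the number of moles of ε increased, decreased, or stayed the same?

cannot be determined

Removing δ (g), a reactant, drives the reaction to the left.
The forward reaction is exothermic. Lowering T favours the exothermic direction — shift to the right.
The two effects oppose each other, so the net shift — and hence the change in ε — cannot be determined from the given information.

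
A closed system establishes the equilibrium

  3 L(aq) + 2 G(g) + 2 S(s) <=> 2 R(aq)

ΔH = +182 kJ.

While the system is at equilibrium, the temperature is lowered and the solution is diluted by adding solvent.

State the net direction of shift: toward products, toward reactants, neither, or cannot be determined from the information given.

left

The forward reaction is endothermic. Lowering T favours the exothermic direction — shift to the left.
Dilution lowers every aqueous concentration by the same factor. Δn_aq = 2 − 3 = -1, so the system shifts toward the side with more dissolved moles — to the left.
All effects act in the same direction — net shift to the left.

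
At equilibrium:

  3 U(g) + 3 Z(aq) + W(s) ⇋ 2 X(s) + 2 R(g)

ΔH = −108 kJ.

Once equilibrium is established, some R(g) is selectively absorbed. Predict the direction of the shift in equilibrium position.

Removing R (g), a product, drives the reaction to the right.

right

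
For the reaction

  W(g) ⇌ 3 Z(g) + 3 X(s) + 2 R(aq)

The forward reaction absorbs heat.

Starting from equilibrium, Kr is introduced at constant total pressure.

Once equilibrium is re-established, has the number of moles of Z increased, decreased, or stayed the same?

increases

Adding inert gas at constant total pressure expands the volume and lowers every reacting partial pressure. With Δn_gas = 3 − 1 = +2, Q moves away from K toward the side with fewer gas moles, so the system shifts toward the side with more gas moles — to the right.
The net shift is to the right. Z is a product, so its amount increases.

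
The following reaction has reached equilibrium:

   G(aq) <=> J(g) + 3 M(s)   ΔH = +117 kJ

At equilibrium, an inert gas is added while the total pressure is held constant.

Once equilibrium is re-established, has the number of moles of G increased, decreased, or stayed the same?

Adding inert gas at constant total pressure expands the volume and lowers every reacting partial pressure. With Δn_gas = 1 − 0 = +1, Q moves away from K toward the side with fewer gas moles, so the system shifts toward the side with more gas moles — to the right.
The net shift is to the right. G is a reactant, so its amount decreases.

decreases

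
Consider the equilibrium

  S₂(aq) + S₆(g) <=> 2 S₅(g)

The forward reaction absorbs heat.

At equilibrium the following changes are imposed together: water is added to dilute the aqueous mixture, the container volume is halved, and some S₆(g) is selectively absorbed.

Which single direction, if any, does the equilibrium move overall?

Dilution lowers every aqueous concentration by the same factor. Δn_aq = 0 − 1 = -1, so the system shifts toward the side with more dissolved moles — to the left.
Gas moles: reactants 1, products 2 (Δn_gas = +1). Compression shifts the system toward the side with fewer moles of gas — to the left.
Removing S₆ (g), a reactant, drives the reaction to the left.
All effects act in the same direction — net shift to the left.

left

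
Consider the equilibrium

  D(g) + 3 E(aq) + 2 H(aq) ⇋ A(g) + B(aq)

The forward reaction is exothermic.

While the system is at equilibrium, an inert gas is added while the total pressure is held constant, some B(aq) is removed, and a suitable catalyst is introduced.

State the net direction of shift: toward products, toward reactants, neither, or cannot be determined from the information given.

Adding inert gas at constant total pressure expands the volume, scaling every reacting partial pressure by the same factor. Δn_gas = 1 − 1 = 0, so Q is unchanged — no shift.
Removing B (aq), a product, drives the reaction to the right.
A catalyst speeds both forward and reverse rates equally; it changes neither Q nor K — no shift from this change.
Only the nonzero effect(s) matter; the net shift is to the right.

right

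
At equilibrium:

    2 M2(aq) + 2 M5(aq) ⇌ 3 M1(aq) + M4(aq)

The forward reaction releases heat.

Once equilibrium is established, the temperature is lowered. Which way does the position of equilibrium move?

The forward reaction is exothermic. Lowering T favours the exothermic direction — shift to the right.

right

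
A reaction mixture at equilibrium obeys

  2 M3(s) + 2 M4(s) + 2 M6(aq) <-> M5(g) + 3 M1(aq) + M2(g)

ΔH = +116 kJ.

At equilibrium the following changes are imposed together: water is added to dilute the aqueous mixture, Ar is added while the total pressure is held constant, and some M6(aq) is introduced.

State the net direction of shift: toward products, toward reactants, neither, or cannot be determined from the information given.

right

Dilution lowers every aqueous concentration by the same factor. Δn_aq = 3 − 2 = +1, so the system shifts toward the side with more dissolved moles — to the right.
Adding inert gas at constant total pressure expands the volume and lowers every reacting partial pressure. With Δn_gas = 2 − 0 = +2, Q moves away from K toward the side with fewer gas moles, so the system shifts toward the side with more gas moles — to the right.
Adding M6 (aq), a reactant, drives the reaction to the right.
All effects act in the same direction — net shift to the right.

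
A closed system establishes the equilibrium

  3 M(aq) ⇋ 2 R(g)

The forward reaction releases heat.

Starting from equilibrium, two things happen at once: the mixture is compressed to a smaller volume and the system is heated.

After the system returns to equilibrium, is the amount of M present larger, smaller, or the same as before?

Gas moles: reactants 0, products 2 (Δn_gas = +2). Compression shifts the system toward the side with fewer moles of gas — to the left.
The forward reaction is exothermic. Raising T favours the endothermic direction — shift to the left.
The net shift is to the left. M is a reactant, so its amount increases.

increases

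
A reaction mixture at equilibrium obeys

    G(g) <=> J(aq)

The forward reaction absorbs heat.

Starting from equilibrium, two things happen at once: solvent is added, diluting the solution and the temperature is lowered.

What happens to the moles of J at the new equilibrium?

cannot be determined

Dilution lowers every aqueous concentration by the same factor. Δn_aq = 1 − 0 = +1, so the system shifts toward the side with more dissolved moles — to the right.
The forward reaction is endothermic. Lowering T favours the exothermic direction — shift to the left.
The two effects oppose each other, so the net shift — and hence the change in J — cannot be determined from the given information.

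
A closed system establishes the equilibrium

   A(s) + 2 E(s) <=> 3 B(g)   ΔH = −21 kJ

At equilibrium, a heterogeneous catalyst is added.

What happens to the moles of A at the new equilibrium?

unchanged

A catalyst speeds both forward and reverse rates equally; it changes neither Q nor K — no shift from this change.
No net shift occurs, so the amount of A is unchanged.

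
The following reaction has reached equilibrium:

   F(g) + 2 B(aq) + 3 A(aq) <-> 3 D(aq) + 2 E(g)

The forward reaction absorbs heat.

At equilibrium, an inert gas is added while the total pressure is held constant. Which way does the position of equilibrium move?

right

Adding inert gas at constant total pressure expands the volume and lowers every reacting partial pressure. With Δn_gas = 2 − 1 = +1, Q moves away from K toward the side with fewer gas moles, so the system shifts toward the side with more gas moles — to the right.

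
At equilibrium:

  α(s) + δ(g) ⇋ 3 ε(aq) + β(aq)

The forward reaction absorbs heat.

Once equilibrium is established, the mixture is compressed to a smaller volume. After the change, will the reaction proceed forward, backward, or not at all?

Gas moles: reactants 1, products 0 (Δn_gas = -1). Compression shifts the system toward the side with fewer moles of gas — to the right.

right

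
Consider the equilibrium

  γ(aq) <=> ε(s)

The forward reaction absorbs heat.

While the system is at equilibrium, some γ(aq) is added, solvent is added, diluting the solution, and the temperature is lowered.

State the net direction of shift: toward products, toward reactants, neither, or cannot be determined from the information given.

cannot be determined

Adding γ (aq), a reactant, drives the reaction to the right.
Dilution lowers every aqueous concentration by the same factor. Δn_aq = 0 − 1 = -1, so the system shifts toward the side with more dissolved moles — to the left.
The forward reaction is endothermic. Lowering T favours the exothermic direction — shift to the left.
The individual effects push in opposite directions; without quantitative information the net direction cannot be determined.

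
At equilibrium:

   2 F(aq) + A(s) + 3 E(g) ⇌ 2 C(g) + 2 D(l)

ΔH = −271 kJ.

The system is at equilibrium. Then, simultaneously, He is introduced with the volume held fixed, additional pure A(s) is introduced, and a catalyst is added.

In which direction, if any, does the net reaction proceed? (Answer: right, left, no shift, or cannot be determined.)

At constant volume, adding an inert gas leaves every reacting species' partial pressure unchanged, so Q is unchanged — no shift from this change.
A is a pure solid; its activity is 1 regardless of amount, so Q is unaffected — no shift from this change.
A catalyst speeds both forward and reverse rates equally; it changes neither Q nor K — no shift from this change.
None of the changes alters Q relative to K, so there is no net shift.

no shift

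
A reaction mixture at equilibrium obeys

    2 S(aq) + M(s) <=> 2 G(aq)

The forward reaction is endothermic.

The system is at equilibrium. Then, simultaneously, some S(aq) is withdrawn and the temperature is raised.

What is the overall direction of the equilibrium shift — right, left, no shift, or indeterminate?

Removing S (aq), a reactant, drives the reaction to the left.
The forward reaction is endothermic. Raising T favours the endothermic direction — shift to the right.
The individual effects push in opposite directions; without quantitative information the net direction cannot be determined.

cannot be determined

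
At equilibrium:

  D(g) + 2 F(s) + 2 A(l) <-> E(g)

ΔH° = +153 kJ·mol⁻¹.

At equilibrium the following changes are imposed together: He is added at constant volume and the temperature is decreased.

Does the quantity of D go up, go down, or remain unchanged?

increases

At constant volume, adding an inert gas leaves every reacting species' partial pressure unchanged, so Q is unchanged — no shift from this change.
The forward reaction is endothermic. Lowering T favours the exothermic direction — shift to the left.
The net shift is to the left. D is a reactant, so its amount increases.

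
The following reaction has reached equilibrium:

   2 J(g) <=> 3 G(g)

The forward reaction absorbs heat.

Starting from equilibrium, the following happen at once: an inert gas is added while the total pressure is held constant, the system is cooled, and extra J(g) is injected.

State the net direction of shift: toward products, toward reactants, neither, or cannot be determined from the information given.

cannot be determined

Adding inert gas at constant total pressure expands the volume and lowers every reacting partial pressure. With Δn_gas = 3 − 2 = +1, Q moves away from K toward the side with fewer gas moles, so the system shifts toward the side with more gas moles — to the right.
The forward reaction is endothermic. Lowering T favours the exothermic direction — shift to the left.
Adding J (g), a reactant, drives the reaction to the right.
The individual effects push in opposite directions; without quantitative information the net direction cannot be determined.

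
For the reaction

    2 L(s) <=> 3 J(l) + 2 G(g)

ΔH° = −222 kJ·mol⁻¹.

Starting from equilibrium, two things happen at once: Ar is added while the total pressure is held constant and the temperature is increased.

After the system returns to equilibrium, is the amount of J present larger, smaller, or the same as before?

cannot be determined

Adding inert gas at constant total pressure expands the volume and lowers every reacting partial pressure. With Δn_gas = 2 − 0 = +2, Q moves away from K toward the side with fewer gas moles, so the system shifts toward the side with more gas moles — to the right.
The forward reaction is exothermic. Raising T favours the endothermic direction — shift to the left.
The two effects oppose each other, so the net shift — and hence the change in J — cannot be determined from the given information.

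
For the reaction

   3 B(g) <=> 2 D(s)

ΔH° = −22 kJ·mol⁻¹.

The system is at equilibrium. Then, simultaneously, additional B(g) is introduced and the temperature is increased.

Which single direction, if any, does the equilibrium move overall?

cannot be determined

Adding B (g), a reactant, drives the reaction to the right.
The forward reaction is exothermic. Raising T favours the endothermic direction — shift to the left.
The individual effects push in opposite directions; without quantitative information the net direction cannot be determined.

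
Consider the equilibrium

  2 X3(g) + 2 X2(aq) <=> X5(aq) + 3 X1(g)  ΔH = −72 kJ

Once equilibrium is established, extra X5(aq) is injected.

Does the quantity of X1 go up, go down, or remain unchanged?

Adding X5 (aq), a product, drives the reaction to the left.
The net shift is to the left. X1 is a product, so its amount decreases.

decreases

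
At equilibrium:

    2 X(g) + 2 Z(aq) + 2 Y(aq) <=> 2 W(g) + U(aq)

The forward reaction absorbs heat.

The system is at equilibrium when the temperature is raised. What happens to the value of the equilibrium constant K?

increases

K depends on temperature via the van 't Hoff relation. The forward reaction is endothermic, so raising T increases K.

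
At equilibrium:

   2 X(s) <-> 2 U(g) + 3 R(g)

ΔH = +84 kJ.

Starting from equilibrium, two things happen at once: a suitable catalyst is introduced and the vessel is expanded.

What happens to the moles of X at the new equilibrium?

decreases

A catalyst speeds both forward and reverse rates equally; it changes neither Q nor K — no shift from this change.
Gas moles: reactants 0, products 5 (Δn_gas = +5). Expansion shifts the system toward the side with more moles of gas — to the right.
The net shift is to the right. X is a reactant, so its amount decreases.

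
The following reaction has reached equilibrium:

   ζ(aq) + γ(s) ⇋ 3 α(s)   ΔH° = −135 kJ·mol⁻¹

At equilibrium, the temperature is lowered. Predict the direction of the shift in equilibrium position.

The forward reaction is exothermic. Lowering T favours the exothermic direction — shift to the right.

right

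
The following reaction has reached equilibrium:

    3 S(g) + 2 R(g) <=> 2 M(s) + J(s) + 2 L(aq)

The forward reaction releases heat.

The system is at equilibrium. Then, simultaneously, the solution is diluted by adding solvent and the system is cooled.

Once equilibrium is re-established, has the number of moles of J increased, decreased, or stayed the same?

Dilution lowers every aqueous concentration by the same factor. Δn_aq = 2 − 0 = +2, so the system shifts toward the side with more dissolved moles — to the right.
The forward reaction is exothermic. Lowering T favours the exothermic direction — shift to the right.
The net shift is to the right. J is a product, so its amount increases.

increases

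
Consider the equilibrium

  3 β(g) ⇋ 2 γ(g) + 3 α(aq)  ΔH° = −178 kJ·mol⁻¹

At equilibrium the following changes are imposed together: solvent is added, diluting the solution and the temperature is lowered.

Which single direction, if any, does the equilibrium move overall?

right

Dilution lowers every aqueous concentration by the same factor. Δn_aq = 3 − 0 = +3, so the system shifts toward the side with more dissolved moles — to the right.
The forward reaction is exothermic. Lowering T favours the exothermic direction — shift to the right.
All effects act in the same direction — net shift to the right.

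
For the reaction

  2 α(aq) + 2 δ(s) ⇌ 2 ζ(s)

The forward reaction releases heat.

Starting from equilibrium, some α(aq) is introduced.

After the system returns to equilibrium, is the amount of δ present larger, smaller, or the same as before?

Adding α (aq), a reactant, drives the reaction to the right.
The net shift is to the right. δ is a reactant, so its amount decreases.

decreases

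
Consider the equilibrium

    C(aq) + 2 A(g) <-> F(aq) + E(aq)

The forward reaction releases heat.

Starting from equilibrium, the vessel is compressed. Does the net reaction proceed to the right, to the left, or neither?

right

Gas moles: reactants 2, products 0 (Δn_gas = -2). Compression shifts the system toward the side with fewer moles of gas — to the right.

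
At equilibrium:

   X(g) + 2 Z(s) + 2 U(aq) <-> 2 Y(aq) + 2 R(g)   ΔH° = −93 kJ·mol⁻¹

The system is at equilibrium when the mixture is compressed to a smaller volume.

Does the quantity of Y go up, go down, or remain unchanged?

Gas moles: reactants 1, products 2 (Δn_gas = +1). Compression shifts the system toward the side with fewer moles of gas — to the left.
The net shift is to the left. Y is a product, so its amount decreases.

decreases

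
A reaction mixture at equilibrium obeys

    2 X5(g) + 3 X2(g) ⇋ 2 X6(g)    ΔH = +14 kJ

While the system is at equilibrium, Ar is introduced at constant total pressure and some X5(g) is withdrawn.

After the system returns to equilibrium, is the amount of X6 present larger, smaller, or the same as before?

Adding inert gas at constant total pressure expands the volume and lowers every reacting partial pressure. With Δn_gas = 2 − 5 = -3, Q moves away from K toward the side with fewer gas moles, so the system shifts toward the side with more gas moles — to the left.
Removing X5 (g), a reactant, drives the reaction to the left.
The net shift is to the left. X6 is a product, so its amount decreases.

decreases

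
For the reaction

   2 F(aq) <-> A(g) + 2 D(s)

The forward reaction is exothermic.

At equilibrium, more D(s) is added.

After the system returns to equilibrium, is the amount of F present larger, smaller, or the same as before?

D is a pure solid; its activity is 1 regardless of amount, so Q is unaffected — no shift from this change.
No net shift occurs, so the amount of F is unchanged.

unchanged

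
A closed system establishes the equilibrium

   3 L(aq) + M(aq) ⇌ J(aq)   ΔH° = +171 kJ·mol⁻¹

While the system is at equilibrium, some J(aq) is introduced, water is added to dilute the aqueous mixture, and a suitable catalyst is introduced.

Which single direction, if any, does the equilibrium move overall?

left

Adding J (aq), a product, drives the reaction to the left.
Dilution lowers every aqueous concentration by the same factor. Δn_aq = 1 − 4 = -3, so the system shifts toward the side with more dissolved moles — to the left.
A catalyst speeds both forward and reverse rates equally; it changes neither Q nor K — no shift from this change.
Only the nonzero effect(s) matter; the net shift is to the left.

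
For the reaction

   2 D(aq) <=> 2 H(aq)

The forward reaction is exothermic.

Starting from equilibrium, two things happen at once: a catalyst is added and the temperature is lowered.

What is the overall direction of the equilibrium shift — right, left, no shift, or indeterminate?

right

A catalyst speeds both forward and reverse rates equally; it changes neither Q nor K — no shift from this change.
The forward reaction is exothermic. Lowering T favours the exothermic direction — shift to the right.
Only the nonzero effect(s) matter; the net shift is to the right.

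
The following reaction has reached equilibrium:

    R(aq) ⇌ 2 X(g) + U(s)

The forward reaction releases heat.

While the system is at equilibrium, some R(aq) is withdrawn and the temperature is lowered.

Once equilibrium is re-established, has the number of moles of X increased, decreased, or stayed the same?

Removing R (aq), a reactant, drives the reaction to the left.
The forward reaction is exothermic. Lowering T favours the exothermic direction — shift to the right.
The two effects oppose each other, so the net shift — and hence the change in X — cannot be determined from the given information.

cannot be determined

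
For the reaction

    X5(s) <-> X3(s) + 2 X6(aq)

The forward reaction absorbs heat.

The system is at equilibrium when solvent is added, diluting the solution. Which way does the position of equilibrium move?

right

Dilution lowers every aqueous concentration by the same factor. Δn_aq = 2 − 0 = +2, so the system shifts toward the side with more dissolved moles — to the right.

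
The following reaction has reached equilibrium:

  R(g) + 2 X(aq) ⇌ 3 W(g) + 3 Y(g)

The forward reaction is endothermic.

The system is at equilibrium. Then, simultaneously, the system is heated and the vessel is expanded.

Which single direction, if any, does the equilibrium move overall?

right

The forward reaction is endothermic. Raising T favours the endothermic direction — shift to the right.
Gas moles: reactants 1, products 6 (Δn_gas = +5). Expansion shifts the system toward the side with more moles of gas — to the right.
All effects act in the same direction — net shift to the right.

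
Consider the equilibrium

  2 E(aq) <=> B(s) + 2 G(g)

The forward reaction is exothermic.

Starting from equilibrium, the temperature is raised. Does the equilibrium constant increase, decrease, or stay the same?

decreases

K depends on temperature via the van 't Hoff relation. The forward reaction is exothermic, so raising T decreases K.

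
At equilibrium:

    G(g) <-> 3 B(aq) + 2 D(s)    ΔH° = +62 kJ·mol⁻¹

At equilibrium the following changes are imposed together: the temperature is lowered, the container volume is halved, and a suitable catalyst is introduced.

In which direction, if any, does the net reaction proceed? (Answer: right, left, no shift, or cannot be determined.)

The forward reaction is endothermic. Lowering T favours the exothermic direction — shift to the left.
Gas moles: reactants 1, products 0 (Δn_gas = -1). Compression shifts the system toward the side with fewer moles of gas — to the right.
A catalyst speeds both forward and reverse rates equally; it changes neither Q nor K — no shift from this change.
The individual effects push in opposite directions; without quantitative information the net direction cannot be determined.

cannot be determined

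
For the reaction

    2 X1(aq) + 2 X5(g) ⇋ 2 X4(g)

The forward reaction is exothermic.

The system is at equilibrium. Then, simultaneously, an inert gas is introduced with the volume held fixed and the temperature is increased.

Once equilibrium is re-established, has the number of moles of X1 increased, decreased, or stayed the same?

At constant volume, adding an inert gas leaves every reacting species' partial pressure unchanged, so Q is unchanged — no shift from this change.
The forward reaction is exothermic. Raising T favours the endothermic direction — shift to the left.
The net shift is to the left. X1 is a reactant, so its amount increases.

increases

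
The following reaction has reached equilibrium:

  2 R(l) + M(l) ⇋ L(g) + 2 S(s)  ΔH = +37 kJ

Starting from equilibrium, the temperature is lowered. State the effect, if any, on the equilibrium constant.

K depends on temperature via the van 't Hoff relation. The forward reaction is endothermic, so lowering T decreases K.

decreases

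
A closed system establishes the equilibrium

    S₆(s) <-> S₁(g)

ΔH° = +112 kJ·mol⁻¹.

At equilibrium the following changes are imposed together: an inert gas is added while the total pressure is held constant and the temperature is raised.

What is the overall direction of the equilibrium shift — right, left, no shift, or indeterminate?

right

Adding inert gas at constant total pressure expands the volume and lowers every reacting partial pressure. With Δn_gas = 1 − 0 = +1, Q moves away from K toward the side with fewer gas moles, so the system shifts toward the side with more gas moles — to the right.
The forward reaction is endothermic. Raising T favours the endothermic direction — shift to the right.
All effects act in the same direction — net shift to the right.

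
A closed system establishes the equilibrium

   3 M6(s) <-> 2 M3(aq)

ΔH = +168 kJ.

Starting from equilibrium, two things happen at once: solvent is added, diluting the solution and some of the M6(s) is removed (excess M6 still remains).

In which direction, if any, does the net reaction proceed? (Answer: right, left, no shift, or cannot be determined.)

Dilution lowers every aqueous concentration by the same factor. Δn_aq = 2 − 0 = +2, so the system shifts toward the side with more dissolved moles — to the right.
M6 is a pure solid; its activity is 1 regardless of amount, so Q is unaffected — no shift from this change.
Only the nonzero effect(s) matter; the net shift is to the right.

right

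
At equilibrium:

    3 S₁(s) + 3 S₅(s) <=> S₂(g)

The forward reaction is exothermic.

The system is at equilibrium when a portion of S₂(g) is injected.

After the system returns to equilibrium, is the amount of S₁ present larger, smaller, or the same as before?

Adding S₂ (g), a product, drives the reaction to the left.
The net shift is to the left. S₁ is a reactant, so its amount increases.

increases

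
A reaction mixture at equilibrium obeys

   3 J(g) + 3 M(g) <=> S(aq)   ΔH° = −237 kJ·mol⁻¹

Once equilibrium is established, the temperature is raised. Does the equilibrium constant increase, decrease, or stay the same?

decreases

K depends on temperature via the van 't Hoff relation. The forward reaction is exothermic, so raising T decreases K.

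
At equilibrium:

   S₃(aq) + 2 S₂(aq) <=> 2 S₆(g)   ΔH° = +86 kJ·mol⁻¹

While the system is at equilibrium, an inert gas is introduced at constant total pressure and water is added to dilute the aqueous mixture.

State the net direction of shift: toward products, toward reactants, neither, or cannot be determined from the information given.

cannot be determined

Adding inert gas at constant total pressure expands the volume and lowers every reacting partial pressure. With Δn_gas = 2 − 0 = +2, Q moves away from K toward the side with fewer gas moles, so the system shifts toward the side with more gas moles — to the right.
Dilution lowers every aqueous concentration by the same factor. Δn_aq = 0 − 3 = -3, so the system shifts toward the side with more dissolved moles — to the left.
The individual effects push in opposite directions; without quantitative information the net direction cannot be determined.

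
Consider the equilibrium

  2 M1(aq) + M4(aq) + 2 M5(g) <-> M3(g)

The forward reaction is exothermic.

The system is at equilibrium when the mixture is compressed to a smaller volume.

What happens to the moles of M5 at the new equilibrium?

decreases

Gas moles: reactants 2, products 1 (Δn_gas = -1). Compression shifts the system toward the side with fewer moles of gas — to the right.
The net shift is to the right. M5 is a reactant, so its amount decreases.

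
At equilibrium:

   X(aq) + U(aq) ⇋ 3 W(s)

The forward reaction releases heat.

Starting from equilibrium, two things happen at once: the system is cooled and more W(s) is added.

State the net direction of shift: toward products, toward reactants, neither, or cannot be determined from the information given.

The forward reaction is exothermic. Lowering T favours the exothermic direction — shift to the right.
W is a pure solid; its activity is 1 regardless of amount, so Q is unaffected — no shift from this change.
Only the nonzero effect(s) matter; the net shift is to the right.

right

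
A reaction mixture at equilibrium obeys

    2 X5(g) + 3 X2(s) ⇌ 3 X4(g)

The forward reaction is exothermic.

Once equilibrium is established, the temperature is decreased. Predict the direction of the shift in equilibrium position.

The forward reaction is exothermic. Lowering T favours the exothermic direction — shift to the right.

right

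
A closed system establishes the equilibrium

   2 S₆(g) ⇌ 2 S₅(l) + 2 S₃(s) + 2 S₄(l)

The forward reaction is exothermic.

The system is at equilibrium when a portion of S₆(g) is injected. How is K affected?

unchanged

The equilibrium constant depends only on temperature. This perturbation may move the position of equilibrium, but since T is unchanged, K itself is unchanged.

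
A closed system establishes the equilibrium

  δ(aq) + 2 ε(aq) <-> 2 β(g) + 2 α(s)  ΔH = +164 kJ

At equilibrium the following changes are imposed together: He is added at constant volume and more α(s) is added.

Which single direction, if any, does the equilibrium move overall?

no shift

At constant volume, adding an inert gas leaves every reacting species' partial pressure unchanged, so Q is unchanged — no shift from this change.
α is a pure solid; its activity is 1 regardless of amount, so Q is unaffected — no shift from this change.
None of the changes alters Q relative to K, so there is no net shift.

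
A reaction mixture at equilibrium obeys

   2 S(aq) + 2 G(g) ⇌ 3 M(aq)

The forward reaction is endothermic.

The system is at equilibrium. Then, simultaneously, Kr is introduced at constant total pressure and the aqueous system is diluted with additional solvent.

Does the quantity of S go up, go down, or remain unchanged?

Adding inert gas at constant total pressure expands the volume and lowers every reacting partial pressure. With Δn_gas = 0 − 2 = -2, Q moves away from K toward the side with fewer gas moles, so the system shifts toward the side with more gas moles — to the left.
Dilution lowers every aqueous concentration by the same factor. Δn_aq = 3 − 2 = +1, so the system shifts toward the side with more dissolved moles — to the right.
The two effects oppose each other, so the net shift — and hence the change in S — cannot be determined from the given information.

cannot be determined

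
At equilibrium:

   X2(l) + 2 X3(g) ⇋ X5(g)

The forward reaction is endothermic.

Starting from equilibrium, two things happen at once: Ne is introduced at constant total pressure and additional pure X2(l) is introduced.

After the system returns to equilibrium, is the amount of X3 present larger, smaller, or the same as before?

increases

Adding inert gas at constant total pressure expands the volume and lowers every reacting partial pressure. With Δn_gas = 1 − 2 = -1, Q moves away from K toward the side with fewer gas moles, so the system shifts toward the side with more gas moles — to the left.
X2 is a pure liquid; its activity is 1 regardless of amount, so Q is unaffected — no shift from this change.
The net shift is to the left. X3 is a reactant, so its amount increases.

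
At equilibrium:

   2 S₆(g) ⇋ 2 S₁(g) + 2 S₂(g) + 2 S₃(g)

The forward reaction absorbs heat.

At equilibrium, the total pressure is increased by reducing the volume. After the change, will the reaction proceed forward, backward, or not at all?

left

Gas moles: reactants 2, products 6 (Δn_gas = +4). Compression shifts the system toward the side with fewer moles of gas — to the left.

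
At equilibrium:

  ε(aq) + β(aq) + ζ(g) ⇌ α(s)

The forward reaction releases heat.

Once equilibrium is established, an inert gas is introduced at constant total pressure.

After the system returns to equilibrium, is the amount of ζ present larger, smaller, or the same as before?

increases

Adding inert gas at constant total pressure expands the volume and lowers every reacting partial pressure. With Δn_gas = 0 − 1 = -1, Q moves away from K toward the side with fewer gas moles, so the system shifts toward the side with more gas moles — to the left.
The net shift is to the left. ζ is a reactant, so its amount increases.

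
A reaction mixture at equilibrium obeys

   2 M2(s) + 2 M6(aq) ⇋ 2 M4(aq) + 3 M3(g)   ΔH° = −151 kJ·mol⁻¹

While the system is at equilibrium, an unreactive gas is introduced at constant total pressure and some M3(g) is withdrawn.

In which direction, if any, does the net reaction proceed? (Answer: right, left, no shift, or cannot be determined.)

right

Adding inert gas at constant total pressure expands the volume and lowers every reacting partial pressure. With Δn_gas = 3 − 0 = +3, Q moves away from K toward the side with fewer gas moles, so the system shifts toward the side with more gas moles — to the right.
Removing M3 (g), a product, drives the reaction to the right.
All effects act in the same direction — net shift to the right.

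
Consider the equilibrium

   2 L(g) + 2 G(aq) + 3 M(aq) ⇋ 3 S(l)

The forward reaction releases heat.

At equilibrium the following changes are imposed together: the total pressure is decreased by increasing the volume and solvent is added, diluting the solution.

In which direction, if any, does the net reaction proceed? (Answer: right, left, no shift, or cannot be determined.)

Gas moles: reactants 2, products 0 (Δn_gas = -2). Expansion shifts the system toward the side with more moles of gas — to the left.
Dilution lowers every aqueous concentration by the same factor. Δn_aq = 0 − 5 = -5, so the system shifts toward the side with more dissolved moles — to the left.
All effects act in the same direction — net shift to the left.

left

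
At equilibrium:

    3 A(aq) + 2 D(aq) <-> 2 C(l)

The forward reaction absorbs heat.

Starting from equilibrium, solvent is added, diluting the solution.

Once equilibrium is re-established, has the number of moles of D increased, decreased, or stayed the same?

increases

Dilution lowers every aqueous concentration by the same factor. Δn_aq = 0 − 5 = -5, so the system shifts toward the side with more dissolved moles — to the left.
The net shift is to the left. D is a reactant, so its amount increases.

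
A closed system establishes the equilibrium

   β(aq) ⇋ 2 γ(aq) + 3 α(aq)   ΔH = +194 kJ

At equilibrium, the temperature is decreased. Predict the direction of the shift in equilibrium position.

The forward reaction is endothermic. Lowering T favours the exothermic direction — shift to the left.

left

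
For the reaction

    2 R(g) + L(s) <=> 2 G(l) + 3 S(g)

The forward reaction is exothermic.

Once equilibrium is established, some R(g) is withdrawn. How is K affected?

unchanged

The equilibrium constant depends only on temperature. This perturbation may move the position of equilibrium, but since T is unchanged, K itself is unchanged.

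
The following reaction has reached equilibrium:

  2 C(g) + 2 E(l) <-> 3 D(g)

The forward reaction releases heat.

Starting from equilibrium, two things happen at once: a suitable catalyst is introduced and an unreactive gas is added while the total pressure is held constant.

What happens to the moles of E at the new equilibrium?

decreases

A catalyst speeds both forward and reverse rates equally; it changes neither Q nor K — no shift from this change.
Adding inert gas at constant total pressure expands the volume and lowers every reacting partial pressure. With Δn_gas = 3 − 2 = +1, Q moves away from K toward the side with fewer gas moles, so the system shifts toward the side with more gas moles — to the right.
The net shift is to the right. E is a reactant, so its amount decreases.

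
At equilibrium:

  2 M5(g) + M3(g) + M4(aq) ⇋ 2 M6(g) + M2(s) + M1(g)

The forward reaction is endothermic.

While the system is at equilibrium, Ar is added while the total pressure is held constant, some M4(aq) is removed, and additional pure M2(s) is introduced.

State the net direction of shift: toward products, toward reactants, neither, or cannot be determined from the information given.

Adding inert gas at constant total pressure expands the volume, scaling every reacting partial pressure by the same factor. Δn_gas = 3 − 3 = 0, so Q is unchanged — no shift.
Removing M4 (aq), a reactant, drives the reaction to the left.
M2 is a pure solid; its activity is 1 regardless of amount, so Q is unaffected — no shift from this change.
Only the nonzero effect(s) matter; the net shift is to the left.

left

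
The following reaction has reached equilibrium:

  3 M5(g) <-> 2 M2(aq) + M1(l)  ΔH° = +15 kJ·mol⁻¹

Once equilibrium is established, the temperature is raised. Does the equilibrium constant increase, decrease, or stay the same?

K depends on temperature via the van 't Hoff relation. The forward reaction is endothermic, so raising T increases K.

increases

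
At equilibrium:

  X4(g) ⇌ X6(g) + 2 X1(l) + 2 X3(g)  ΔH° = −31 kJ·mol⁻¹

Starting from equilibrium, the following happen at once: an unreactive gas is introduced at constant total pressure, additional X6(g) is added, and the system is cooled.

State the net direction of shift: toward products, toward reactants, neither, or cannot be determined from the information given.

Adding inert gas at constant total pressure expands the volume and lowers every reacting partial pressure. With Δn_gas = 3 − 1 = +2, Q moves away from K toward the side with fewer gas moles, so the system shifts toward the side with more gas moles — to the right.
Adding X6 (g), a product, drives the reaction to the left.
The forward reaction is exothermic. Lowering T favours the exothermic direction — shift to the right.
The individual effects push in opposite directions; without quantitative information the net direction cannot be determined.

cannot be determined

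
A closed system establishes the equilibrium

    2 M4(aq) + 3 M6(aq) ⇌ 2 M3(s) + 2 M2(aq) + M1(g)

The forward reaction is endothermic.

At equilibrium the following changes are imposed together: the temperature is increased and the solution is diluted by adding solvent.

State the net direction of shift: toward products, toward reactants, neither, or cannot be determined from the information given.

The forward reaction is endothermic. Raising T favours the endothermic direction — shift to the right.
Dilution lowers every aqueous concentration by the same factor. Δn_aq = 2 − 5 = -3, so the system shifts toward the side with more dissolved moles — to the left.
The individual effects push in opposite directions; without quantitative information the net direction cannot be determined.

cannot be determined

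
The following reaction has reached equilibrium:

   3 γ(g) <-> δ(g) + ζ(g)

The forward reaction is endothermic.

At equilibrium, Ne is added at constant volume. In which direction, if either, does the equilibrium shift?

no shift

At constant volume, adding an inert gas leaves every reacting species' partial pressure unchanged, so Q is unchanged — no shift from this change.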